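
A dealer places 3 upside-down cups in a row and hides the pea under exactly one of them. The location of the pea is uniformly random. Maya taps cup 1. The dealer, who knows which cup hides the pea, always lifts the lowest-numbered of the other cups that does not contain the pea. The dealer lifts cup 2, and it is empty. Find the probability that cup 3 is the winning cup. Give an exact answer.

1/2

Consider each possible location of the pea in turn.
If it is under either of cups 1 and 3 (prior 1/3 each): cup 2 is the lowest-numbered option available, probability 1; weight (1/3)·1 = 1/3 each.
If it is under cup 2 (prior 1/3): the dealer opened cup 2, so this case is ruled out; weight (1/3)·0 = 0.
The weights sum to 2/3.
So P(the pea under cup 3 | the dealer opened cup 2) = (1/3) / (2/3) = 1/2.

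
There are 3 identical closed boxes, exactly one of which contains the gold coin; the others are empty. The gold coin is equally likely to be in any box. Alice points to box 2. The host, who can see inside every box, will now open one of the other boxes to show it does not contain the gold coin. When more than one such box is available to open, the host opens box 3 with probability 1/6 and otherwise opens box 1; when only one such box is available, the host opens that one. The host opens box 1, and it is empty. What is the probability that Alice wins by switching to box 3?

6/11

Condition on the true location of the gold coin.
If it is in box 1 (prior 1/3): the host opened box 1, so this case is ruled out; weight (1/3)·0 = 0.
If it is in box 2 (prior 1/3): box 3 is available but not opened, probability 5/6; weight (1/3)·(5/6) = 5/18.
If it is in box 3 (prior 1/3): only box 1 is available, probability 1; weight (1/3)·1 = 1/3.
The weights sum to 11/18.
So P(the gold coin in box 3 | the host opened box 1) = (1/3) / (11/18) = 6/11.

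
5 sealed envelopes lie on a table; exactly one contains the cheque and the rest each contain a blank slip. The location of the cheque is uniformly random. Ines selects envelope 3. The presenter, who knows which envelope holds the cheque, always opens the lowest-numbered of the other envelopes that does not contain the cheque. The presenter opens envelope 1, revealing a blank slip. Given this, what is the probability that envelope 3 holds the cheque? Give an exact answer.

Consider each possible location of the cheque in turn.
If it is in envelope 1 (prior 1/5): the presenter opened envelope 1, so this case is ruled out; weight (1/5)·0 = 0.
If it is in any of envelopes 2, 3, 4, and 5 (prior 1/5 each): envelope 1 is the lowest-numbered option available, probability 1; weight (1/5)·1 = 1/5 each.
The weights sum to 4/5.
So P(the cheque in envelope 3 | the presenter opened envelope 1) = (1/5) / (4/5) = 1/4.

1/4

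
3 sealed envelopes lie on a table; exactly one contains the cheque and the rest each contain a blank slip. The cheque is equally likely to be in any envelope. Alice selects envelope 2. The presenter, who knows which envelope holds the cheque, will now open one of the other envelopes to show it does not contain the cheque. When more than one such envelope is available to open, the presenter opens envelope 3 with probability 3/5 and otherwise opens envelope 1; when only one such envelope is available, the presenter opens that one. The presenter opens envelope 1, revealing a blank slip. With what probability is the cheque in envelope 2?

2/7

Apply Bayes' rule, conditioning on where the cheque actually is.
If it is in envelope 1 (prior 1/3): the presenter opened envelope 1, so this case is ruled out; weight (1/3)·0 = 0.
If it is in envelope 2 (prior 1/3): envelope 3 is available but not opened, probability 2/5; weight (1/3)·(2/5) = 2/15.
If it is in envelope 3 (prior 1/3): only envelope 1 is available, probability 1; weight (1/3)·1 = 1/3.
The weights sum to 7/15.
So P(the cheque in envelope 2 | the presenter opened envelope 1) = (2/15) / (7/15) = 2/7.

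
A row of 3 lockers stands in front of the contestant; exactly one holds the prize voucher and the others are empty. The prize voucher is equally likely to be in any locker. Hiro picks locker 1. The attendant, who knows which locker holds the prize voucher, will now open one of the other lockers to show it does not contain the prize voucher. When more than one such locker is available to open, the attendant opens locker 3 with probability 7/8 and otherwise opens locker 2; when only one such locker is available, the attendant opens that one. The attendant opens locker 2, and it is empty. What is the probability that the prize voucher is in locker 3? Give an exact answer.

Consider each possible location of the prize voucher in turn.
If it is in locker 1 (prior 1/3): locker 3 is available but not opened, probability 1/8; weight (1/3)·(1/8) = 1/24.
If it is in locker 2 (prior 1/3): the attendant opened locker 2, so this case is ruled out; weight (1/3)·0 = 0.
If it is in locker 3 (prior 1/3): only locker 2 is available, probability 1; weight (1/3)·1 = 1/3.
The weights sum to 3/8.
So P(the prize voucher in locker 3 | the attendant opened locker 2) = (1/3) / (3/8) = 8/9.

8/9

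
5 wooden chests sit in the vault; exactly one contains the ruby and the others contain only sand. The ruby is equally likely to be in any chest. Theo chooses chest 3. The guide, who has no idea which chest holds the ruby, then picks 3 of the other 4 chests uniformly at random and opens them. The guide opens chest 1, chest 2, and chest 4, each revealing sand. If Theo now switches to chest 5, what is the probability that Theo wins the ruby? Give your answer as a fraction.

1/2

Consider each possible location of the ruby in turn.
If it is in any of chests 1, 2, and 4 (prior 1/5 each): that chest was opened and seen not to hold the prize — ruled out; weight (1/5)·0 = 0 each.
If it is in either of chests 3 and 5 (prior 1/5 each): the guide picks exactly this set with probability 1/4 regardless, and none is the prize; weight (1/5)·(1/4) = 1/20 each.
The weights sum to 1/10.
So P(the ruby in chest 5 | the guide opened chest 1, chest 2, and chest 4) = (1/20) / (1/10) = 1/2.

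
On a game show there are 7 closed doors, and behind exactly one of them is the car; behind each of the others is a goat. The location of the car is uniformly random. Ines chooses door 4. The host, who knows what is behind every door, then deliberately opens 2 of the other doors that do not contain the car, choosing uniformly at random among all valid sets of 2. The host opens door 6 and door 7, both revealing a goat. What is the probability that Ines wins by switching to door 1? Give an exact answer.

Apply Bayes' rule, conditioning on where the car actually is.
If it is behind any of doors 1, 2, 3, and 5 (prior 1/7 each): the host has 10 equally likely choices, so probability 1/10; weight (1/7)·(1/10) = 1/70 each.
If it is behind door 4 (prior 1/7): the host has 15 equally likely choices, so probability 1/15; weight (1/7)·(1/15) = 1/105.
If it is behind either of doors 6 and 7 (prior 1/7 each): that door was opened and seen not to hold the prize — ruled out; weight (1/7)·0 = 0 each.
The weights sum to 1/15.
So P(the car behind door 1 | the host opened door 6 and door 7) = (1/70) / (1/15) = 3/14.

3/14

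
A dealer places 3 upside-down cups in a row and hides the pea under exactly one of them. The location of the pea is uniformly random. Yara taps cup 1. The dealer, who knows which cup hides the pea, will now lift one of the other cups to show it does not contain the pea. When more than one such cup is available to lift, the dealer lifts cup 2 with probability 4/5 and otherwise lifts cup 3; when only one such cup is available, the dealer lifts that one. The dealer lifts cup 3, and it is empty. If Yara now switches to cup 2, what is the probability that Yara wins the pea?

Consider each possible location of the pea in turn.
If it is under cup 1 (prior 1/3): cup 2 is available but not opened, probability 1/5; weight (1/3)·(1/5) = 1/15.
If it is under cup 2 (prior 1/3): only cup 3 is available, probability 1; weight (1/3)·1 = 1/3.
If it is under cup 3 (prior 1/3): the dealer opened cup 3, so this case is ruled out; weight (1/3)·0 = 0.
The weights sum to 2/5.
So P(the pea under cup 2 | the dealer opened cup 3) = (1/3) / (2/5) = 5/6.

5/6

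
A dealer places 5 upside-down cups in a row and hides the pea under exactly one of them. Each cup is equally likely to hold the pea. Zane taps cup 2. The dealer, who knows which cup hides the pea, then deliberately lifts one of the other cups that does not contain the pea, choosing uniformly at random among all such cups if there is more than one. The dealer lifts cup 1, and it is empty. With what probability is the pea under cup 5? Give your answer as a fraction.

Apply Bayes' rule, conditioning on where the pea actually is.
If it is under cup 1 (prior 1/5): the dealer opened cup 1, so this case is ruled out; weight (1/5)·0 = 0.
If it is under cup 2 (prior 1/5): the dealer has 4 equally likely choices, so probability 1/4; weight (1/5)·(1/4) = 1/20.
If it is under any of cups 3, 4, and 5 (prior 1/5 each): the dealer has 3 equally likely choices, so probability 1/3; weight (1/5)·(1/3) = 1/15 each.
The weights sum to 1/4.
So P(the pea under cup 5 | the dealer opened cup 1) = (1/15) / (1/4) = 4/15.

4/15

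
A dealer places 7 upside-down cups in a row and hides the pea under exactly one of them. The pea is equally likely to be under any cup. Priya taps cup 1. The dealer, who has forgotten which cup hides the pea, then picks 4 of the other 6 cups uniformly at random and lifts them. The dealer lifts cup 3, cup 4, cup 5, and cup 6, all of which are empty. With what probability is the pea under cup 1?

Apply Bayes' rule, conditioning on where the pea actually is.
If it is under any of cups 1, 2, and 7 (prior 1/7 each): the dealer picks exactly this set with probability 1/15 regardless, and none is the prize; weight (1/7)·(1/15) = 1/105 each.
If it is under any of cups 3, 4, 5, and 6 (prior 1/7 each): that cup was opened and seen not to hold the prize — ruled out; weight (1/7)·0 = 0 each.
The weights sum to 1/35.
So P(the pea under cup 1 | the dealer opened cup 3, cup 4, cup 5, and cup 6) = (1/105) / (1/35) = 1/3.

1/3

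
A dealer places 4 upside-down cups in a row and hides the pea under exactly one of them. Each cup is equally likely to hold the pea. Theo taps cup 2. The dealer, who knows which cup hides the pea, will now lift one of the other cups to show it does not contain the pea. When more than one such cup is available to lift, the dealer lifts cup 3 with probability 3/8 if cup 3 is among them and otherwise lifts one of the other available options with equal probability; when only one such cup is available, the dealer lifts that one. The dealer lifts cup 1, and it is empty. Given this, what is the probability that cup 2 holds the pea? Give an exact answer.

Apply Bayes' rule, conditioning on where the pea actually is.
If it is under cup 1 (prior 1/4): the dealer opened cup 1, so this case is ruled out; weight (1/4)·0 = 0.
If it is under cup 2 (prior 1/4): cup 3 is available but not opened; cup 1 gets probability (1 − 3/8)/2 = 5/16; weight (1/4)·(5/16) = 5/64.
If it is under cup 3 (prior 1/4): cup 3 holds the prize so is unavailable; the dealer chooses uniformly among the 2 others, probability 1/2; weight (1/4)·(1/2) = 1/8.
If it is under cup 4 (prior 1/4): cup 3 is available but not opened, probability 5/8; weight (1/4)·(5/8) = 5/32.
The weights sum to 23/64.
So P(the pea under cup 2 | the dealer opened cup 1) = (5/64) / (23/64) = 5/23.

5/23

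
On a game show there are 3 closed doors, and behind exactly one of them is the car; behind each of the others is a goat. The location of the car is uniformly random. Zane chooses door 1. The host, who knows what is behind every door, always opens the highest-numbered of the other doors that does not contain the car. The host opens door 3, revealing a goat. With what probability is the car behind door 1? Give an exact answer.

1/2

Apply Bayes' rule, conditioning on where the car actually is.
If it is behind either of doors 1 and 2 (prior 1/3 each): door 3 is the highest-numbered option available, probability 1; weight (1/3)·1 = 1/3 each.
If it is behind door 3 (prior 1/3): the host opened door 3, so this case is ruled out; weight (1/3)·0 = 0.
The weights sum to 2/3.
So P(the car behind door 1 | the host opened door 3) = (1/3) / (2/3) = 1/2.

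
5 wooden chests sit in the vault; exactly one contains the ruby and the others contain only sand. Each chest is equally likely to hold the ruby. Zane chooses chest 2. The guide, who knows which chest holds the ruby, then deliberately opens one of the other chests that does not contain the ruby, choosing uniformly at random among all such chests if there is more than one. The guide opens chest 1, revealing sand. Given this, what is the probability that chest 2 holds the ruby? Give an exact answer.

1/5

Consider each possible location of the ruby in turn.
If it is in chest 1 (prior 1/5): the guide opened chest 1, so this case is ruled out; weight (1/5)·0 = 0.
If it is in chest 2 (prior 1/5): the guide has 4 equally likely choices, so probability 1/4; weight (1/5)·(1/4) = 1/20.
If it is in any of chests 3, 4, and 5 (prior 1/5 each): the guide has 3 equally likely choices, so probability 1/3; weight (1/5)·(1/3) = 1/15 each.
The weights sum to 1/4.
So P(the ruby in chest 2 | the guide opened chest 1) = (1/20) / (1/4) = 1/5.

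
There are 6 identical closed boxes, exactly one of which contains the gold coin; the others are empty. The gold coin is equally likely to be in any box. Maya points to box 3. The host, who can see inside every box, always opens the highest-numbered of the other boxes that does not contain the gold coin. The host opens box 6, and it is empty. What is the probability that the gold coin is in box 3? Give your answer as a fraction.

Consider each possible location of the gold coin in turn.
If it is in any of boxes 1, 2, 3, 4, and 5 (prior 1/6 each): box 6 is the highest-numbered option available, probability 1; weight (1/6)·1 = 1/6 each.
If it is in box 6 (prior 1/6): the host opened box 6, so this case is ruled out; weight (1/6)·0 = 0.
The weights sum to 5/6.
So P(the gold coin in box 3 | the host opened box 6) = (1/6) / (5/6) = 1/5.

1/5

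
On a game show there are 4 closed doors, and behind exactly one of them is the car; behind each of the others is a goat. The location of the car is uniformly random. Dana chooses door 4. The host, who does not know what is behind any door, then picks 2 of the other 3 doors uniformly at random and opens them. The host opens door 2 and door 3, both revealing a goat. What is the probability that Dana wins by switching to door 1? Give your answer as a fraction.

Apply Bayes' rule, conditioning on where the car actually is.
If it is behind either of doors 1 and 4 (prior 1/4 each): the host picks exactly this set with probability 1/3 regardless, and none is the prize; weight (1/4)·(1/3) = 1/12 each.
If it is behind either of doors 2 and 3 (prior 1/4 each): that door was opened and seen not to hold the prize — ruled out; weight (1/4)·0 = 0 each.
The weights sum to 1/6.
So P(the car behind door 1 | the host opened door 2 and door 3) = (1/12) / (1/6) = 1/2.

1/2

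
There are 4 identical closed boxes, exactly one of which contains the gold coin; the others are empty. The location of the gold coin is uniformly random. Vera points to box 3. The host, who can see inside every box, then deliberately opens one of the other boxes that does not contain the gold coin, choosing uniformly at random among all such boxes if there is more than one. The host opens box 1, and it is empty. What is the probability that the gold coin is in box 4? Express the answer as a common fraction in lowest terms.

3/8

Apply Bayes' rule, conditioning on where the gold coin actually is.
If it is in box 1 (prior 1/4): the host opened box 1, so this case is ruled out; weight (1/4)·0 = 0.
If it is in either of boxes 2 and 4 (prior 1/4 each): the host has 2 equally likely choices, so probability 1/2; weight (1/4)·(1/2) = 1/8 each.
If it is in box 3 (prior 1/4): the host has 3 equally likely choices, so probability 1/3; weight (1/4)·(1/3) = 1/12.
The weights sum to 1/3.
So P(the gold coin in box 4 | the host opened box 1) = (1/8) / (1/3) = 3/8.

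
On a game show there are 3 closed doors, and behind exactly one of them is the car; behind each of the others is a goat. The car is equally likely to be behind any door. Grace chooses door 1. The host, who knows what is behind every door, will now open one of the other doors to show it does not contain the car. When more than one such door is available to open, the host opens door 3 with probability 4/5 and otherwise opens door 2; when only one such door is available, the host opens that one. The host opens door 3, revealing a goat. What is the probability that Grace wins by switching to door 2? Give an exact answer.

Condition on the true location of the car.
If it is behind door 1 (prior 1/3): door 3 is available, opened with probability 4/5; weight (1/3)·(4/5) = 4/15.
If it is behind door 2 (prior 1/3): only door 3 is available, probability 1; weight (1/3)·1 = 1/3.
If it is behind door 3 (prior 1/3): the host opened door 3, so this case is ruled out; weight (1/3)·0 = 0.
The weights sum to 3/5.
So P(the car behind door 2 | the host opened door 3) = (1/3) / (3/5) = 5/9.

5/9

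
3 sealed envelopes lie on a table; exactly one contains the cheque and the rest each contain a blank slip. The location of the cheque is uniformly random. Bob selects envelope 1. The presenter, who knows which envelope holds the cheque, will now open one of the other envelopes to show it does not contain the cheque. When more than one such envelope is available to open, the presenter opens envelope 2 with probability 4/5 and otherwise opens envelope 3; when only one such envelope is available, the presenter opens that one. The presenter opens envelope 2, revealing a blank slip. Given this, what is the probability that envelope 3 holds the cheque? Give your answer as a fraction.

Apply Bayes' rule, conditioning on where the cheque actually is.
If it is in envelope 1 (prior 1/3): envelope 2 is available, opened with probability 4/5; weight (1/3)·(4/5) = 4/15.
If it is in envelope 2 (prior 1/3): the presenter opened envelope 2, so this case is ruled out; weight (1/3)·0 = 0.
If it is in envelope 3 (prior 1/3): only envelope 2 is available, probability 1; weight (1/3)·1 = 1/3.
The weights sum to 3/5.
So P(the cheque in envelope 3 | the presenter opened envelope 2) = (1/3) / (3/5) = 5/9.

5/9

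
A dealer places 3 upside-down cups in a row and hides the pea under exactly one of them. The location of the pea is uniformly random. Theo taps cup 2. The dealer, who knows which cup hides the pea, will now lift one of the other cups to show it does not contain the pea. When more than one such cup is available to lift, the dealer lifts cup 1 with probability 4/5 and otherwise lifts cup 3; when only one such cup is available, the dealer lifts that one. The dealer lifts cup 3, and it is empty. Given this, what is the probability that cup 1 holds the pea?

Condition on the true location of the pea.
If it is under cup 1 (prior 1/3): only cup 3 is available, probability 1; weight (1/3)·1 = 1/3.
If it is under cup 2 (prior 1/3): cup 1 is available but not opened, probability 1/5; weight (1/3)·(1/5) = 1/15.
If it is under cup 3 (prior 1/3): the dealer opened cup 3, so this case is ruled out; weight (1/3)·0 = 0.
The weights sum to 2/5.
So P(the pea under cup 1 | the dealer opened cup 3) = (1/3) / (2/5) = 5/6.

5/6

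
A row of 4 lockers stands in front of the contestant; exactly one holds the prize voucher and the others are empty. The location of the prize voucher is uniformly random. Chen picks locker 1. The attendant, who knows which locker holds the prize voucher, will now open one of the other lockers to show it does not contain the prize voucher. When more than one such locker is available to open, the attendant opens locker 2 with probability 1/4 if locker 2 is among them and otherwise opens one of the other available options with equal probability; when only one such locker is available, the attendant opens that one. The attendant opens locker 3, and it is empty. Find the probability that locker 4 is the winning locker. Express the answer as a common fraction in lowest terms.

6/13

Condition on the true location of the prize voucher.
If it is in locker 1 (prior 1/4): locker 2 is available but not opened; locker 3 gets probability (1 − 1/4)/2 = 3/8; weight (1/4)·(3/8) = 3/32.
If it is in locker 2 (prior 1/4): locker 2 holds the prize so is unavailable; the attendant chooses uniformly among the 2 others, probability 1/2; weight (1/4)·(1/2) = 1/8.
If it is in locker 3 (prior 1/4): the attendant opened locker 3, so this case is ruled out; weight (1/4)·0 = 0.
If it is in locker 4 (prior 1/4): locker 2 is available but not opened, probability 3/4; weight (1/4)·(3/4) = 3/16.
The weights sum to 13/32.
So P(the prize voucher in locker 4 | the attendant opened locker 3) = (3/16) / (13/32) = 6/13.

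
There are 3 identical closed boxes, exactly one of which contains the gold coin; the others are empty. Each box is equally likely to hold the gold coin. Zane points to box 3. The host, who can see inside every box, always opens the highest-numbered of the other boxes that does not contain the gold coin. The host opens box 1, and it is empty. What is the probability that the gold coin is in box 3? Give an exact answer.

Consider each possible location of the gold coin in turn.
If it is in box 1 (prior 1/3): the host opened box 1, so this case is ruled out; weight (1/3)·0 = 0.
If it is in box 2 (prior 1/3): box 1 is the highest-numbered option available, probability 1; weight (1/3)·1 = 1/3.
If it is in box 3 (prior 1/3): the host would have opened box 2 instead, probability 0; weight (1/3)·0 = 0.
The weights sum to 1/3.
So P(the gold coin in box 3 | the host opened box 1) = 0 / (1/3) = 0.

0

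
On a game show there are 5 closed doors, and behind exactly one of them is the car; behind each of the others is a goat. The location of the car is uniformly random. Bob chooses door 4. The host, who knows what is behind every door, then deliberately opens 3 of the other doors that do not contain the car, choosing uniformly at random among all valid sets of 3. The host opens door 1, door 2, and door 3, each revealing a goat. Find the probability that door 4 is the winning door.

1/5

Apply Bayes' rule, conditioning on where the car actually is.
If it is behind any of doors 1, 2, and 3 (prior 1/5 each): that door was opened and seen not to hold the prize — ruled out; weight (1/5)·0 = 0 each.
If it is behind door 4 (prior 1/5): the host has 4 equally likely choices, so probability 1/4; weight (1/5)·(1/4) = 1/20.
If it is behind door 5 (prior 1/5): the host has no choice, probability 1; weight (1/5)·1 = 1/5.
The weights sum to 1/4.
So P(the car behind door 4 | the host opened door 1, door 2, and door 3) = (1/20) / (1/4) = 1/5.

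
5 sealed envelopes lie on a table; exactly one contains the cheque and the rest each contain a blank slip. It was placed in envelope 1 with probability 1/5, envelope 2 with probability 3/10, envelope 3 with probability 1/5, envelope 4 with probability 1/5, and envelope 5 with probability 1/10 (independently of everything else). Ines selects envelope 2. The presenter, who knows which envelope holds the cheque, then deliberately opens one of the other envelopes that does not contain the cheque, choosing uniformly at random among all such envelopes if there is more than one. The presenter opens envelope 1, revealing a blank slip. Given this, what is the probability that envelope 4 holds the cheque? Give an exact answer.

8/29

Apply Bayes' rule, conditioning on where the cheque actually is.
If it is in envelope 1 (prior 1/5): the presenter opened envelope 1, so this case is ruled out; weight (1/5)·0 = 0.
If it is in envelope 2 (prior 3/10): the presenter has 4 equally likely choices, so probability 1/4; weight (3/10)·(1/4) = 3/40.
If it is in either of envelopes 3 and 4 (prior 1/5 each): the presenter has 3 equally likely choices, so probability 1/3; weight (1/5)·(1/3) = 1/15 each.
If it is in envelope 5 (prior 1/10): the presenter has 3 equally likely choices, so probability 1/3; weight (1/10)·(1/3) = 1/30.
The weights sum to 29/120.
So P(the cheque in envelope 4 | the presenter opened envelope 1) = (1/15) / (29/120) = 8/29.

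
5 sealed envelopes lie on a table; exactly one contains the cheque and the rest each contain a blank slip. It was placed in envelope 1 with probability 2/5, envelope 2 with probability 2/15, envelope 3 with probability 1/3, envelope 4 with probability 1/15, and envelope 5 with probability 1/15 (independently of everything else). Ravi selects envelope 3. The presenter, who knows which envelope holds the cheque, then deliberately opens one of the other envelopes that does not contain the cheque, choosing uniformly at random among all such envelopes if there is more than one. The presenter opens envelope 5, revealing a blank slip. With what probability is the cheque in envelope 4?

Condition on the true location of the cheque.
If it is in envelope 1 (prior 2/5): the presenter has 3 equally likely choices, so probability 1/3; weight (2/5)·(1/3) = 2/15.
If it is in envelope 2 (prior 2/15): the presenter has 3 equally likely choices, so probability 1/3; weight (2/15)·(1/3) = 2/45.
If it is in envelope 3 (prior 1/3): the presenter has 4 equally likely choices, so probability 1/4; weight (1/3)·(1/4) = 1/12.
If it is in envelope 4 (prior 1/15): the presenter has 3 equally likely choices, so probability 1/3; weight (1/15)·(1/3) = 1/45.
If it is in envelope 5 (prior 1/15): the presenter opened envelope 5, so this case is ruled out; weight (1/15)·0 = 0.
The weights sum to 17/60.
So P(the cheque in envelope 4 | the presenter opened envelope 5) = (1/45) / (17/60) = 4/51.

4/51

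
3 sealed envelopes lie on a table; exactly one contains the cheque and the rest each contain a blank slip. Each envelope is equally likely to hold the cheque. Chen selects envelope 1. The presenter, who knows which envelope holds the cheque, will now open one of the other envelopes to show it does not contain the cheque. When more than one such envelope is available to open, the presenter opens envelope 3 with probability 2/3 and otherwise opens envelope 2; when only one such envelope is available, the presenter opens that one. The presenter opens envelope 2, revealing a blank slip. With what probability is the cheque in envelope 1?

1/4

Consider each possible location of the cheque in turn.
If it is in envelope 1 (prior 1/3): envelope 3 is available but not opened, probability 1/3; weight (1/3)·(1/3) = 1/9.
If it is in envelope 2 (prior 1/3): the presenter opened envelope 2, so this case is ruled out; weight (1/3)·0 = 0.
If it is in envelope 3 (prior 1/3): only envelope 2 is available, probability 1; weight (1/3)·1 = 1/3.
The weights sum to 4/9.
So P(the cheque in envelope 1 | the presenter opened envelope 2) = (1/9) / (4/9) = 1/4.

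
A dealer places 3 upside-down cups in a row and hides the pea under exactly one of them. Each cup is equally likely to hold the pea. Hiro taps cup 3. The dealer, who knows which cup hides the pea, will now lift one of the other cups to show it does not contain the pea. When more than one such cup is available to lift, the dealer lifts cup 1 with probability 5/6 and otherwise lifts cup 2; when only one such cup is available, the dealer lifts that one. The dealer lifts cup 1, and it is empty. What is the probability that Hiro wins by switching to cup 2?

6/11

Condition on the true location of the pea.
If it is under cup 1 (prior 1/3): the dealer opened cup 1, so this case is ruled out; weight (1/3)·0 = 0.
If it is under cup 2 (prior 1/3): only cup 1 is available, probability 1; weight (1/3)·1 = 1/3.
If it is under cup 3 (prior 1/3): cup 1 is available, opened with probability 5/6; weight (1/3)·(5/6) = 5/18.
The weights sum to 11/18.
So P(the pea under cup 2 | the dealer opened cup 1) = (1/3) / (11/18) = 6/11.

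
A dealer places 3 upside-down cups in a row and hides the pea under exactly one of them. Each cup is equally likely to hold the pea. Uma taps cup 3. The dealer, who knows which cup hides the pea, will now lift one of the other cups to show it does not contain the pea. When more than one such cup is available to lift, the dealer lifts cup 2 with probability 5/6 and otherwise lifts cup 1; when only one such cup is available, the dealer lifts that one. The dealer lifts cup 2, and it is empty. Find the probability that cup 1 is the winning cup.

Apply Bayes' rule, conditioning on where the pea actually is.
If it is under cup 1 (prior 1/3): only cup 2 is available, probability 1; weight (1/3)·1 = 1/3.
If it is under cup 2 (prior 1/3): the dealer opened cup 2, so this case is ruled out; weight (1/3)·0 = 0.
If it is under cup 3 (prior 1/3): cup 2 is available, opened with probability 5/6; weight (1/3)·(5/6) = 5/18.
The weights sum to 11/18.
So P(the pea under cup 1 | the dealer opened cup 2) = (1/3) / (11/18) = 6/11.

6/11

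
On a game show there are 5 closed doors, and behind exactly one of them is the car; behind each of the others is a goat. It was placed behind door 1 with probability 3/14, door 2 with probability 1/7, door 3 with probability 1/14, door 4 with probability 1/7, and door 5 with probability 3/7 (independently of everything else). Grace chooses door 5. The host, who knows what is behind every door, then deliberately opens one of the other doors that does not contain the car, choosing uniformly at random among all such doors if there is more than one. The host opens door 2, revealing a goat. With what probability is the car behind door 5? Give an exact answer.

Condition on the true location of the car.
If it is behind door 1 (prior 3/14): the host has 3 equally likely choices, so probability 1/3; weight (3/14)·(1/3) = 1/14.
If it is behind door 2 (prior 1/7): the host opened door 2, so this case is ruled out; weight (1/7)·0 = 0.
If it is behind door 3 (prior 1/14): the host has 3 equally likely choices, so probability 1/3; weight (1/14)·(1/3) = 1/42.
If it is behind door 4 (prior 1/7): the host has 3 equally likely choices, so probability 1/3; weight (1/7)·(1/3) = 1/21.
If it is behind door 5 (prior 3/7): the host has 4 equally likely choices, so probability 1/4; weight (3/7)·(1/4) = 3/28.
The weights sum to 1/4.
So P(the car behind door 5 | the host opened door 2) = (3/28) / (1/4) = 3/7.

3/7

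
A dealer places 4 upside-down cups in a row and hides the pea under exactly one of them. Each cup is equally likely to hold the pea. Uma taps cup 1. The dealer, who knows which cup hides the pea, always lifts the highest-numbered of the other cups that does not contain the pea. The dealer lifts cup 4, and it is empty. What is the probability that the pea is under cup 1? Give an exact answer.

1/3

Consider each possible location of the pea in turn.
If it is under any of cups 1, 2, and 3 (prior 1/4 each): cup 4 is the highest-numbered option available, probability 1; weight (1/4)·1 = 1/4 each.
If it is under cup 4 (prior 1/4): the dealer opened cup 4, so this case is ruled out; weight (1/4)·0 = 0.
The weights sum to 3/4.
So P(the pea under cup 1 | the dealer opened cup 4) = (1/4) / (3/4) = 1/3.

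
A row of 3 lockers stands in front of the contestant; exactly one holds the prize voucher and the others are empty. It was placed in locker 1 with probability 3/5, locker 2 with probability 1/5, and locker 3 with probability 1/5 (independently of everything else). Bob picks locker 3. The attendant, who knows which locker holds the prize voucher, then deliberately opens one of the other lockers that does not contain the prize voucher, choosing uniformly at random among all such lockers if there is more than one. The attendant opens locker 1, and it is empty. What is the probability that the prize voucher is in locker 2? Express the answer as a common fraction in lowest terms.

2/3

Apply Bayes' rule, conditioning on where the prize voucher actually is.
If it is in locker 1 (prior 3/5): the attendant opened locker 1, so this case is ruled out; weight (3/5)·0 = 0.
If it is in locker 2 (prior 1/5): the attendant has no choice, probability 1; weight (1/5)·1 = 1/5.
If it is in locker 3 (prior 1/5): the attendant has 2 equally likely choices, so probability 1/2; weight (1/5)·(1/2) = 1/10.
The weights sum to 3/10.
So P(the prize voucher in locker 2 | the attendant opened locker 1) = (1/5) / (3/10) = 2/3.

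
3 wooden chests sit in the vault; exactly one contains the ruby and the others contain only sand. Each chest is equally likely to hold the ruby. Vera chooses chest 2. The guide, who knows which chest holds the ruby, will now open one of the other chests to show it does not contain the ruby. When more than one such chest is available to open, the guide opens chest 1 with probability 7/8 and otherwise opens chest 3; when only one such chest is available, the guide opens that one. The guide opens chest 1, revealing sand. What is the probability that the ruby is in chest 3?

8/15

Apply Bayes' rule, conditioning on where the ruby actually is.
If it is in chest 1 (prior 1/3): the guide opened chest 1, so this case is ruled out; weight (1/3)·0 = 0.
If it is in chest 2 (prior 1/3): chest 1 is available, opened with probability 7/8; weight (1/3)·(7/8) = 7/24.
If it is in chest 3 (prior 1/3): only chest 1 is available, probability 1; weight (1/3)·1 = 1/3.
The weights sum to 5/8.
So P(the ruby in chest 3 | the guide opened chest 1) = (1/3) / (5/8) = 8/15.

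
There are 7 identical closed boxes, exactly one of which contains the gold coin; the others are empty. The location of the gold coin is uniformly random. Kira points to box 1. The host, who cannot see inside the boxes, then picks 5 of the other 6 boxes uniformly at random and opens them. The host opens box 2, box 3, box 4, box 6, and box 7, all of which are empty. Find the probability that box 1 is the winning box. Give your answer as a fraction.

Because the host chose which boxes to open without knowing where the gold coin is, the choice is independent of the prize location. Learning that none of the 5 opened boxes holds the gold coin simply rules out those 5 locations and leaves the remaining 2 boxes still equally likely by symmetry.
So P(the gold coin in box 1) = 1/2.

1/2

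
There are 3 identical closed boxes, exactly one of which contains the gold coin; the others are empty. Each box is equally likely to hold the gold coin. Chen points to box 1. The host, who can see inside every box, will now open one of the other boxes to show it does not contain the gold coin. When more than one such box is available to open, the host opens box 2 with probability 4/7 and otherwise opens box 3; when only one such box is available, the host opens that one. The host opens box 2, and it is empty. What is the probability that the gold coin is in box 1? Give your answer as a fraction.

4/11

Apply Bayes' rule, conditioning on where the gold coin actually is.
If it is in box 1 (prior 1/3): box 2 is available, opened with probability 4/7; weight (1/3)·(4/7) = 4/21.
If it is in box 2 (prior 1/3): the host opened box 2, so this case is ruled out; weight (1/3)·0 = 0.
If it is in box 3 (prior 1/3): only box 2 is available, probability 1; weight (1/3)·1 = 1/3.
The weights sum to 11/21.
So P(the gold coin in box 1 | the host opened box 2) = (4/21) / (11/21) = 4/11.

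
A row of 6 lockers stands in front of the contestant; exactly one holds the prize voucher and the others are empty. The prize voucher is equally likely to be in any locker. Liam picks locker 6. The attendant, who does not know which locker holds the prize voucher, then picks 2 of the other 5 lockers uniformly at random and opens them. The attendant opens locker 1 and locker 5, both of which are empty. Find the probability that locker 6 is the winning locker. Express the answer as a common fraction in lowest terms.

Apply Bayes' rule, conditioning on where the prize voucher actually is.
If it is in either of lockers 1 and 5 (prior 1/6 each): that locker was opened and seen not to hold the prize — ruled out; weight (1/6)·0 = 0 each.
If it is in any of lockers 2, 3, 4, and 6 (prior 1/6 each): the attendant picks exactly this set with probability 1/10 regardless, and none is the prize; weight (1/6)·(1/10) = 1/60 each.
The weights sum to 1/15.
So P(the prize voucher in locker 6 | the attendant opened locker 1 and locker 5) = (1/60) / (1/15) = 1/4.

1/4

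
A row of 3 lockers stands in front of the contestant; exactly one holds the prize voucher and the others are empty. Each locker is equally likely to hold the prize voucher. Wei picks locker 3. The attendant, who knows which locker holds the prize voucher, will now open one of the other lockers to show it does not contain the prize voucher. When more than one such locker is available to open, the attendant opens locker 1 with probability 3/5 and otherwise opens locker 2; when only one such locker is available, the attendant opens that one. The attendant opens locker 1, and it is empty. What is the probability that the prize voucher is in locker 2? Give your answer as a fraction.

5/8

Consider each possible location of the prize voucher in turn.
If it is in locker 1 (prior 1/3): the attendant opened locker 1, so this case is ruled out; weight (1/3)·0 = 0.
If it is in locker 2 (prior 1/3): only locker 1 is available, probability 1; weight (1/3)·1 = 1/3.
If it is in locker 3 (prior 1/3): locker 1 is available, opened with probability 3/5; weight (1/3)·(3/5) = 1/5.
The weights sum to 8/15.
So P(the prize voucher in locker 2 | the attendant opened locker 1) = (1/3) / (8/15) = 5/8.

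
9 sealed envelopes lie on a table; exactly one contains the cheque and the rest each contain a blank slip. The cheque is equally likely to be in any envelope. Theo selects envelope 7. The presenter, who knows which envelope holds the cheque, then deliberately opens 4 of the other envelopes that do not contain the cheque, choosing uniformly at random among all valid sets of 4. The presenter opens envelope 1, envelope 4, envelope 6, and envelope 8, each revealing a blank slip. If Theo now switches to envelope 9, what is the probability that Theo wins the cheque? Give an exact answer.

Condition on the true location of the cheque.
If it is in any of envelopes 1, 4, 6, and 8 (prior 1/9 each): that envelope was opened and seen not to hold the prize — ruled out; weight (1/9)·0 = 0 each.
If it is in any of envelopes 2, 3, 5, and 9 (prior 1/9 each): the presenter has 35 equally likely choices, so probability 1/35; weight (1/9)·(1/35) = 1/315 each.
If it is in envelope 7 (prior 1/9): the presenter has 70 equally likely choices, so probability 1/70; weight (1/9)·(1/70) = 1/630.
The weights sum to 1/70.
So P(the cheque in envelope 9 | the presenter opened envelope 1, envelope 4, envelope 6, and envelope 8) = (1/315) / (1/70) = 2/9.

2/9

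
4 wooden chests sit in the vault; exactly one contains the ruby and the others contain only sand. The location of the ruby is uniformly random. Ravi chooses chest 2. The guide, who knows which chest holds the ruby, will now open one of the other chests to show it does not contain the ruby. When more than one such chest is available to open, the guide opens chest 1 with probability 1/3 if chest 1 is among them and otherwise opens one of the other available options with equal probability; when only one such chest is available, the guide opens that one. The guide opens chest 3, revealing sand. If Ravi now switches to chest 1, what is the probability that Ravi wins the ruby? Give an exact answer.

Condition on the true location of the ruby.
If it is in chest 1 (prior 1/4): chest 1 holds the prize so is unavailable; the guide chooses uniformly among the 2 others, probability 1/2; weight (1/4)·(1/2) = 1/8.
If it is in chest 2 (prior 1/4): chest 1 is available but not opened; chest 3 gets probability (1 − 1/3)/2 = 1/3; weight (1/4)·(1/3) = 1/12.
If it is in chest 3 (prior 1/4): the guide opened chest 3, so this case is ruled out; weight (1/4)·0 = 0.
If it is in chest 4 (prior 1/4): chest 1 is available but not opened, probability 2/3; weight (1/4)·(2/3) = 1/6.
The weights sum to 3/8.
So P(the ruby in chest 1 | the guide opened chest 3) = (1/8) / (3/8) = 1/3.

1/3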